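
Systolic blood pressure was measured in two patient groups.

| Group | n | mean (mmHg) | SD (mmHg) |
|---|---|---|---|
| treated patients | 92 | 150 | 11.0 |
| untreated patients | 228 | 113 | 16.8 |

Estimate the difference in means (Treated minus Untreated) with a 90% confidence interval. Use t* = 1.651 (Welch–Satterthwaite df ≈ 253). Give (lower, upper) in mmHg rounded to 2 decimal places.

(34.36, 39.64)

Per-group SEs: s₁/√n₁ = 11.0/√92 = 1.1468, s₂/√n₂ = 16.8/√228 = 1.1126.
Unpooled SE of the difference: √(1.31515024 + 1.23787876) = 1.5978.
Margin of error = t* · SE = 1.651 × 1.5978 = 2.6380.
x̄₁ − x̄₂ = 150 − 113 = 37.0000.
CI: 37.0000 ± 2.6380 = (34.36, 39.64).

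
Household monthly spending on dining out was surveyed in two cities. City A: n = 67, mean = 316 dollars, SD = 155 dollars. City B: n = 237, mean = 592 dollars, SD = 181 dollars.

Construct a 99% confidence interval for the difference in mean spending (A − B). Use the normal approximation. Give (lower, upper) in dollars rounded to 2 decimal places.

(-333.42, -218.58)

SE₁ = s₁/√n₁ = 155/√67 = 18.9363; SE₂ = 181/√237 = 11.7572.
Independent samples, unequal variances: SE_diff = √(SE₁² + SE₂²) = √(358.58345769 + 138.23175184) = 22.2894.
z* = 2.576, so margin of error = 2.576 × 22.2894 = 57.4175.
Difference in means = 316 − 592 = -276.0000.
-276.0000 ± 57.4175 → (-333.42, -218.58).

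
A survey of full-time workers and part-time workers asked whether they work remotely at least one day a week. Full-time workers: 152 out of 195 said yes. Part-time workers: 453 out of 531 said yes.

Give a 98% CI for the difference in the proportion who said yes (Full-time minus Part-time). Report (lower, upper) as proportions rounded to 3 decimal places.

(-0.151, 0.004)

First, p̂₁ = 152/195 = 0.7795; p̂₂ = 453/531 = 0.8531.
The two standard errors are √(0.7795×0.2205/195) = 0.02969 and √(0.8531×0.1469/531) = 0.01536.
Because the samples are independent, SE_diff = √(0.02969² + 0.01536²) = 0.03343.
Using z* = 2.326 for 98%, ME = 2.326 × 0.03343 = 0.07776.
p̂₁ − p̂₂ = -0.0736; interval -0.0736 ± 0.07776 gives (-0.151, 0.004).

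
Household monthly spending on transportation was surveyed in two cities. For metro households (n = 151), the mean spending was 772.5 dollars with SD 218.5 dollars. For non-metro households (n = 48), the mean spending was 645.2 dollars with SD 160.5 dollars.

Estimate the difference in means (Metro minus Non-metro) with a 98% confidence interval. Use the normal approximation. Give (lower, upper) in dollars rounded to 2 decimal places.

(59.37, 195.23)

Per-group SEs: s₁/√n₁ = 218.5/√151 = 17.7813, s₂/√n₂ = 160.5/√48 = 23.1662.
Unpooled SE of the difference: √(316.17462969 + 536.67282244) = 29.2036.
Margin of error = z* · SE = 2.326 × 29.2036 = 67.9276.
x̄₁ − x̄₂ = 772.5 − 645.2 = 127.3000.
CI: 127.3000 ± 67.9276 = (59.37, 195.23).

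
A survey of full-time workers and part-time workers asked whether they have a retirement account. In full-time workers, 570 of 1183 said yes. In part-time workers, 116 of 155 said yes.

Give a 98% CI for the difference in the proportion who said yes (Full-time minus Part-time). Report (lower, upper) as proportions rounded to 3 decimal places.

p̂₁ = 570/1183 = 0.4818 and p̂₂ = 116/155 = 0.7484.
SE₁ = √(p̂₁(1−p̂₁)/n₁) = √(0.4818·0.5182/1183) = 0.01453; SE₂ = √(0.7484·0.2516/155) = 0.03485.
Independent samples: SE of the difference = √(SE₁² + SE₂²) = √(0.0002111209 + 0.0012145225) = 0.03776.
z* for 98% confidence is 2.326, so the margin of error is 2.326 × 0.03776 = 0.08783.
Point estimate p̂₁ − p̂₂ = 0.4818 − 0.7484 = -0.2666.
-0.2666 ± 0.08783 → (-0.354, -0.179).

(-0.354, -0.179)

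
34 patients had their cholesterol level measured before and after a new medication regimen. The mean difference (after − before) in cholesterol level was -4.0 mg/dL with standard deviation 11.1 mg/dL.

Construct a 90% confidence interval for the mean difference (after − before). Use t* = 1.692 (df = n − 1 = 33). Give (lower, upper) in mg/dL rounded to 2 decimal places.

Paired design: SE = s_d/√n = 11.1/√34 = 1.9036.
t* = 1.692; margin of error = 1.692 × 1.9036 = 3.2209.
-4.0 ± 3.2209 → (-7.22, -0.78).

(-7.22, -0.78)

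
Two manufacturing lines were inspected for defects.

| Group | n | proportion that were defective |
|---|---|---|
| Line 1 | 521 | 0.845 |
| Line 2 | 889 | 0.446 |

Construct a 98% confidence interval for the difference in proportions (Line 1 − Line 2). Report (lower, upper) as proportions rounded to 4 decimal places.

SE₁ = √(p̂₁(1−p̂₁)/n₁) = √(0.8450·0.1550/521) = 0.01586; SE₂ = √(0.4460·0.5540/889) = 0.01667.
Independent samples: SE of the difference = √(SE₁² + SE₂²) = √(0.0002515396 + 0.0002778889) = 0.02301.
z* for 98% confidence is 2.326, so the margin of error is 2.326 × 0.02301 = 0.05352.
Point estimate p̂₁ − p̂₂ = 0.8450 − 0.4460 = 0.3990.
0.3990 ± 0.05352 → (0.3455, 0.4525).

(0.3455, 0.4525)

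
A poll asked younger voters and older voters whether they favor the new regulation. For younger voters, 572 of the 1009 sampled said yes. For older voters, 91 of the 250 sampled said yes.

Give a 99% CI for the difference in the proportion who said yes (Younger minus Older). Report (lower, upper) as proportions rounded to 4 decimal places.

p̂₁ = 572/1009 = 0.5669 and p̂₂ = 91/250 = 0.3640.
SE₁ = √(p̂₁(1−p̂₁)/n₁) = √(0.5669·0.4331/1009) = 0.01560; SE₂ = √(0.3640·0.6360/250) = 0.03043.
Independent samples: SE of the difference = √(SE₁² + SE₂²) = √(0.00024336 + 0.0009259849) = 0.03420.
z* for 99% confidence is 2.576, so the margin of error is 2.576 × 0.03420 = 0.08810.
Point estimate p̂₁ − p̂₂ = 0.5669 − 0.3640 = 0.2029.
0.2029 ± 0.08810 → (0.1148, 0.2910).

(0.1148, 0.2910)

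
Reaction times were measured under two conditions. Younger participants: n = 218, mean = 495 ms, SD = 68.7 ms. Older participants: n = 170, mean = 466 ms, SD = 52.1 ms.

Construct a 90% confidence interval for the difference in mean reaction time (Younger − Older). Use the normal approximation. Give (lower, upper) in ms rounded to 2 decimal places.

Per-group SEs: s₁/√n₁ = 68.7/√218 = 4.6530, s₂/√n₂ = 52.1/√170 = 3.9959.
Unpooled SE of the difference: √(21.650409 + 15.96721681) = 6.1333.
Margin of error = z* · SE = 1.645 × 6.1333 = 10.0893.
x̄₁ − x̄₂ = 495 − 466 = 29.0000.
CI: 29.0000 ± 10.0893 = (18.91, 39.09).

(18.91, 39.09)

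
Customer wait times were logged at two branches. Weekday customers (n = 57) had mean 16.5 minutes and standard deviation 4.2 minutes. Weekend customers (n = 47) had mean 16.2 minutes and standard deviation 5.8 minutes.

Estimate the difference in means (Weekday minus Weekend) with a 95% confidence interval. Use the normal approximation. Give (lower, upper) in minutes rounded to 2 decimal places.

(-1.68, 2.28)

Standard errors of each mean: 4.2/√57 = 0.5563 and 5.8/√47 = 0.8460.
SE(x̄₁ − x̄₂) = √(0.5563² + 0.8460²) = 1.0125 for independent samples with unequal variances.
With z* = 1.960, the margin is 1.960 × 1.0125 = 1.9845.
x̄₁ − x̄₂ = 16.5 − 16.2 = 0.3000; the interval is 0.3000 ± 1.9845 = (-1.68, 2.28).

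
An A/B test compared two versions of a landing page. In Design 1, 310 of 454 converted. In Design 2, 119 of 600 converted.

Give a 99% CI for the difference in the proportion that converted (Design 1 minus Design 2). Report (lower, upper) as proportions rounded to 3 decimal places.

(0.414, 0.555)

First, p̂₁ = 310/454 = 0.6828; p̂₂ = 119/600 = 0.1983.
The two standard errors are √(0.6828×0.3172/454) = 0.02184 and √(0.1983×0.8017/600) = 0.01628.
Because the samples are independent, SE_diff = √(0.02184² + 0.01628²) = 0.02724.
Using z* = 2.576 for 99%, ME = 2.576 × 0.02724 = 0.07017.
p̂₁ − p̂₂ = 0.4845; interval 0.4845 ± 0.07017 gives (0.414, 0.555).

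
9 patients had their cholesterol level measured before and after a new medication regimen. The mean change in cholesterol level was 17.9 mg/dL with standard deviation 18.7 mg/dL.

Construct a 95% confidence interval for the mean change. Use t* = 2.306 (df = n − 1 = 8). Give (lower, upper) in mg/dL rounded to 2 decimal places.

Paired design: SE = s_d/√n = 18.7/√9 = 6.2333.
t* = 2.306; margin of error = 2.306 × 6.2333 = 14.3740.
17.9 ± 14.3740 → (3.53, 32.27).

(3.53, 32.27)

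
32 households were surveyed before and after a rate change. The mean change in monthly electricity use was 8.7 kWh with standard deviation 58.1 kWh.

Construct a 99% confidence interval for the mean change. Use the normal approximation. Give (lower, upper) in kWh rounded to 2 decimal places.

Paired design: SE = s_d/√n = 58.1/√32 = 10.2707.
z* = 2.576; margin of error = 2.576 × 10.2707 = 26.4573.
8.7 ± 26.4573 → (-17.76, 35.16).

(-17.76, 35.16)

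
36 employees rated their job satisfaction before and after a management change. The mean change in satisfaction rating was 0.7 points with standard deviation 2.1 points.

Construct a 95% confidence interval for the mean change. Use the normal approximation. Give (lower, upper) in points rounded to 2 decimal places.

This is a matched-pairs design, so SE = s_d/√n = 2.1/√36 = 0.3500.
Margin = 1.960 × 0.3500 = 0.6860; the interval is 0.7 ± 0.6860 = (0.01, 1.39).

(0.01, 1.39)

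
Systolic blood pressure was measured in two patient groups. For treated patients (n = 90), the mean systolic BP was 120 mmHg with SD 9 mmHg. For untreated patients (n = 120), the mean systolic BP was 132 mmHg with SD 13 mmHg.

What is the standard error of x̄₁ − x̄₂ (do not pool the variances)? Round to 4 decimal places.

1.5193

Per-group SEs: s₁/√n₁ = 9/√90 = 0.9487, s₂/√n₂ = 13/√120 = 1.1867.
Unpooled SE of the difference: √(0.90003169 + 1.40825689) = 1.5193.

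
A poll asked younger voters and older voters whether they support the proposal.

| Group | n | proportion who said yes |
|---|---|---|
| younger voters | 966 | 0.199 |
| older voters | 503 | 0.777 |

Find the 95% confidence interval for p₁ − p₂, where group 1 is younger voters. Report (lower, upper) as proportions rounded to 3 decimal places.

(-0.622, -0.534)

Each SE is √(p̂(1−p̂)/n): √(0.1990·0.8010/966) = 0.01285 and √(0.7770·0.2230/503) = 0.01856.
SE(p̂₁ − p̂₂) = √(SE₁² + SE₂²) = √(0.0001651225 + 0.0003444736) = 0.02257, since the two samples are independent.
At 95% confidence z* = 1.960; margin = 1.960 × 0.02257 = 0.04424.
The difference is 0.1990 − 0.7770 = -0.5780, so the interval is -0.5780 ± 0.04424 = (-0.622, -0.534).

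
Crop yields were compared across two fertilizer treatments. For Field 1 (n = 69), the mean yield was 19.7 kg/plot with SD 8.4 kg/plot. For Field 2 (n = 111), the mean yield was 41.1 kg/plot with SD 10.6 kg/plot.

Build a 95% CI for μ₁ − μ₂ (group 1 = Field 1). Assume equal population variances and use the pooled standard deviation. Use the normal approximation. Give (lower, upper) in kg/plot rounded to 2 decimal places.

(-24.35, -18.45)

Pooled variance s_p² = [68·8.4² + 110·10.6²] / (69+111−2) = 96.3915, so s_p = 9.8179.
SE_diff = s_p·√(1/n₁ + 1/n₂) = 9.8179·√(1/69 + 1/111) = 1.5051.
z* = 1.960; margin = 1.960 × 1.5051 = 2.9500.
Difference = 19.7 − 41.1 = -21.4000.
-21.4000 ± 2.9500 → (-24.35, -18.45).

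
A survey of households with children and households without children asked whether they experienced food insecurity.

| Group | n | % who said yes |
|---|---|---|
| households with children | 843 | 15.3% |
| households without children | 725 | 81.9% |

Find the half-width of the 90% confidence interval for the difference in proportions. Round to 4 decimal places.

0.0311

Each SE is √(p̂(1−p̂)/n): √(0.1530·0.8470/843) = 0.01240 and √(0.8190·0.1810/725) = 0.01430.
SE(p̂₁ − p̂₂) = √(SE₁² + SE₂²) = √(0.00015376 + 0.00020449) = 0.01893, since the two samples are independent.
At 90% confidence z* = 1.645; margin = 1.645 × 0.01893 = 0.03114.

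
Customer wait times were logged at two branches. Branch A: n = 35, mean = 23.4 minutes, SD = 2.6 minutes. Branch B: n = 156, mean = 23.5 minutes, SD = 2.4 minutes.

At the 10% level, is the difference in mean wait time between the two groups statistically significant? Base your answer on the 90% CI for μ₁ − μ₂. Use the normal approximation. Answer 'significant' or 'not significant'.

Per-group SEs: s₁/√n₁ = 2.6/√35 = 0.4395, s₂/√n₂ = 2.4/√156 = 0.1922.
Unpooled SE of the difference: √(0.19316025 + 0.03694084) = 0.4797.
Margin of error = z* · SE = 1.645 × 0.4797 = 0.7891.
x̄₁ − x̄₂ = 23.4 − 23.5 = -0.1000.
CI: -0.1000 ± 0.7891 = (-0.8891, 0.6891).
The interval (-0.8891, 0.6891) contains 0, so the difference is not significant.

not significant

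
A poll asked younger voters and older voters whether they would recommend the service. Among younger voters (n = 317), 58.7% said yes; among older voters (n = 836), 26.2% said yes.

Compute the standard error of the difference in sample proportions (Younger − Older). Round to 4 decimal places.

0.0316

Each SE is √(p̂(1−p̂)/n): √(0.5870·0.4130/317) = 0.02765 and √(0.2620·0.7380/836) = 0.01521.
SE(p̂₁ − p̂₂) = √(SE₁² + SE₂²) = √(0.0007645225 + 0.0002313441) = 0.03156, since the two samples are independent.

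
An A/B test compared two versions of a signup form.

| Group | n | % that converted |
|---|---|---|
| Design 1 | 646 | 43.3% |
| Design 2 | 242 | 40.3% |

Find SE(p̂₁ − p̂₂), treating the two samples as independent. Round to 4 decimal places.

The two standard errors are √(0.4330×0.5670/646) = 0.01949 and √(0.4030×0.5970/242) = 0.03153.
Because the samples are independent, SE_diff = √(0.01949² + 0.03153²) = 0.03707.

0.0371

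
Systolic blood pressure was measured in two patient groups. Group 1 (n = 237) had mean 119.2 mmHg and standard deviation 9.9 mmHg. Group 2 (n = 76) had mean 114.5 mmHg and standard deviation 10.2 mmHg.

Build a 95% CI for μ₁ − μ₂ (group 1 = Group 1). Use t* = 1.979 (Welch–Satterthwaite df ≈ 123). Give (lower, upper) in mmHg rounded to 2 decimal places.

Per-group SEs: s₁/√n₁ = 9.9/√237 = 0.6431, s₂/√n₂ = 10.2/√76 = 1.1700.
Unpooled SE of the difference: √(0.41357761 + 1.3689) = 1.3351.
Margin of error = t* · SE = 1.979 × 1.3351 = 2.6422.
x̄₁ − x̄₂ = 119.2 − 114.5 = 4.7000.
CI: 4.7000 ± 2.6422 = (2.06, 7.34).

(2.06, 7.34)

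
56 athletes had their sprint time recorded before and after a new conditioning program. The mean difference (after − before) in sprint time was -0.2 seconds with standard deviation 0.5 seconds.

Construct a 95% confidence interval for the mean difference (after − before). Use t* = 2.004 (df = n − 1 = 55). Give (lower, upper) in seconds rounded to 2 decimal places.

(-0.33, -0.07)

This is a matched-pairs design, so SE = s_d/√n = 0.5/√56 = 0.0668.
Margin = 2.004 × 0.0668 = 0.1339; the interval is -0.2 ± 0.1339 = (-0.33, -0.07).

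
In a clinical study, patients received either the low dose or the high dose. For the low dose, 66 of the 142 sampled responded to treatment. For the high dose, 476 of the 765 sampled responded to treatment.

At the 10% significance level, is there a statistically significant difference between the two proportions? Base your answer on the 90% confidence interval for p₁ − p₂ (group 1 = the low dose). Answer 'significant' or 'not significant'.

p̂₁ = 66/142 = 0.4648 and p̂₂ = 476/765 = 0.6222.
SE₁ = √(p̂₁(1−p̂₁)/n₁) = √(0.4648·0.5352/142) = 0.04185; SE₂ = √(0.6222·0.3778/765) = 0.01753.
Independent samples: SE of the difference = √(SE₁² + SE₂²) = √(0.0017514225 + 0.0003073009) = 0.04537.
z* for 90% confidence is 1.645, so the margin of error is 1.645 × 0.04537 = 0.07463.
Point estimate p̂₁ − p̂₂ = 0.4648 − 0.6222 = -0.1574.
-0.1574 ± 0.07463 → (-0.23203, -0.08277).
The interval (-0.23203, -0.08277) does not contain 0, so the difference is significant.

significant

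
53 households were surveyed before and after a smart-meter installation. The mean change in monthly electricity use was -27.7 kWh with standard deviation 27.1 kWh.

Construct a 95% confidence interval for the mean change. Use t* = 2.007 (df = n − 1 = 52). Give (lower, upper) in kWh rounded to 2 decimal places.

Paired design: SE = s_d/√n = 27.1/√53 = 3.7225.
t* = 2.007; margin of error = 2.007 × 3.7225 = 7.4711.
-27.7 ± 7.4711 → (-35.17, -20.23).

(-35.17, -20.23)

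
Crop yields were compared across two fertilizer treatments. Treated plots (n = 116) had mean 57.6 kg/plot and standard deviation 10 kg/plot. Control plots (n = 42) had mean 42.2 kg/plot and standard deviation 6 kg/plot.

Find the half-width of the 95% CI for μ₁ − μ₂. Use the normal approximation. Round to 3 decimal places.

2.570

Per-group SEs: s₁/√n₁ = 10/√116 = 0.9285, s₂/√n₂ = 6/√42 = 0.9258.
Unpooled SE of the difference: √(0.86211225 + 0.85710564) = 1.3112.
Margin of error = z* · SE = 1.960 × 1.3112 = 2.5700.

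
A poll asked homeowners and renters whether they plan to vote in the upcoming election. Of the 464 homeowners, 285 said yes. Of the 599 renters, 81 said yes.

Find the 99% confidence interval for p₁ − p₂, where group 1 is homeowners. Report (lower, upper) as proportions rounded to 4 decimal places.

(0.4106, 0.5474)

p̂₁ = 285/464 = 0.6142 and p̂₂ = 81/599 = 0.1352.
SE₁ = √(p̂₁(1−p̂₁)/n₁) = √(0.6142·0.3858/464) = 0.02260; SE₂ = √(0.1352·0.8648/599) = 0.01397.
Independent samples: SE of the difference = √(SE₁² + SE₂²) = √(0.00051076 + 0.0001951609) = 0.02657.
z* for 99% confidence is 2.576, so the margin of error is 2.576 × 0.02657 = 0.06844.
Point estimate p̂₁ − p̂₂ = 0.6142 − 0.1352 = 0.4790.
0.4790 ± 0.06844 → (0.4106, 0.5474).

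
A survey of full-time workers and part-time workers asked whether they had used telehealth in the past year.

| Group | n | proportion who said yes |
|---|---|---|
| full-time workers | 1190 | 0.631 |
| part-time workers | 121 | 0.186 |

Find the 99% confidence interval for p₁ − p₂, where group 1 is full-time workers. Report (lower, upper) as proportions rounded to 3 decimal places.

Each SE is √(p̂(1−p̂)/n): √(0.6310·0.3690/1190) = 0.01399 and √(0.1860·0.8140/121) = 0.03537.
SE(p̂₁ − p̂₂) = √(SE₁² + SE₂²) = √(0.0001957201 + 0.0012510369) = 0.03804, since the two samples are independent.
At 99% confidence z* = 2.576; margin = 2.576 × 0.03804 = 0.09799.
The difference is 0.6310 − 0.1860 = 0.4450, so the interval is 0.4450 ± 0.09799 = (0.347, 0.543).

(0.347, 0.543)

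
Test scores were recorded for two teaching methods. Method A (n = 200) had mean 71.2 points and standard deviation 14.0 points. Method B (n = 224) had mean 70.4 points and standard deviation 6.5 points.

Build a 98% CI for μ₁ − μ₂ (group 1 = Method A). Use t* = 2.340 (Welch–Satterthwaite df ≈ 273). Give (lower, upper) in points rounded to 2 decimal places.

Standard errors of each mean: 14.0/√200 = 0.9899 and 6.5/√224 = 0.4343.
SE(x̄₁ − x̄₂) = √(0.9899² + 0.4343²) = 1.0810 for independent samples with unequal variances.
With t* = 2.340, the margin is 2.340 × 1.0810 = 2.5295.
x̄₁ − x̄₂ = 71.2 − 70.4 = 0.8000; the interval is 0.8000 ± 2.5295 = (-1.73, 3.33).

(-1.73, 3.33)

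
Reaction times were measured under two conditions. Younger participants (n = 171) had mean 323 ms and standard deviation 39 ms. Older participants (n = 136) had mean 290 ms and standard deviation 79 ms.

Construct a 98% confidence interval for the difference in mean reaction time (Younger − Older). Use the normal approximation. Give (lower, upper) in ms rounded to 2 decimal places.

SE₁ = s₁/√n₁ = 39/√171 = 2.9824; SE₂ = 79/√136 = 6.7742.
Independent samples, unequal variances: SE_diff = √(SE₁² + SE₂²) = √(8.89470976 + 45.88978564) = 7.4017.
z* = 2.326, so margin of error = 2.326 × 7.4017 = 17.2164.
Difference in means = 323 − 290 = 33.0000.
33.0000 ± 17.2164 → (15.78, 50.22).

(15.78, 50.22)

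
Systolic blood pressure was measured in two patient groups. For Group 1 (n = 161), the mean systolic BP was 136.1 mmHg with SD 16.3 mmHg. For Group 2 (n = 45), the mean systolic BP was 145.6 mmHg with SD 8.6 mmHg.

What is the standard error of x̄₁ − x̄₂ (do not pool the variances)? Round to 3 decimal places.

Standard errors of each mean: 16.3/√161 = 1.2846 and 8.6/√45 = 1.2820.
SE(x̄₁ − x̄₂) = √(1.2846² + 1.2820²) = 1.8149 for independent samples with unequal variances.

1.815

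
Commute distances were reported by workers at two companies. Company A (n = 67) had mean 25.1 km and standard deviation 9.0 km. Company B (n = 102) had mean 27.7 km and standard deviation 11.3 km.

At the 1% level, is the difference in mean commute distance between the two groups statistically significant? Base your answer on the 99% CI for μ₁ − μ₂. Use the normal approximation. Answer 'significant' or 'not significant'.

not significant

SE₁ = s₁/√n₁ = 9.0/√67 = 1.0995; SE₂ = 11.3/√102 = 1.1189.
Independent samples, unequal variances: SE_diff = √(SE₁² + SE₂²) = √(1.20890025 + 1.25193721) = 1.5687.
z* = 2.576, so margin of error = 2.576 × 1.5687 = 4.0410.
Difference in means = 25.1 − 27.7 = -2.6000.
-2.6000 ± 4.0410 → (-6.6410, 1.4410).
The interval (-6.6410, 1.4410) contains 0, so the difference is not significant.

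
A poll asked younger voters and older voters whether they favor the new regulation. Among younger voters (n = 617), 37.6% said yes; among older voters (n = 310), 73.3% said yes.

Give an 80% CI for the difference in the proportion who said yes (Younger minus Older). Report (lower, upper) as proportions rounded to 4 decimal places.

(-0.3978, -0.3162)

Each SE is √(p̂(1−p̂)/n): √(0.3760·0.6240/617) = 0.01950 and √(0.7330·0.2670/310) = 0.02513.
SE(p̂₁ − p̂₂) = √(SE₁² + SE₂²) = √(0.00038025 + 0.0006315169) = 0.03181, since the two samples are independent.
At 80% confidence z* = 1.282; margin = 1.282 × 0.03181 = 0.04078.
The difference is 0.3760 − 0.7330 = -0.3570, so the interval is -0.3570 ± 0.04078 = (-0.3978, -0.3162).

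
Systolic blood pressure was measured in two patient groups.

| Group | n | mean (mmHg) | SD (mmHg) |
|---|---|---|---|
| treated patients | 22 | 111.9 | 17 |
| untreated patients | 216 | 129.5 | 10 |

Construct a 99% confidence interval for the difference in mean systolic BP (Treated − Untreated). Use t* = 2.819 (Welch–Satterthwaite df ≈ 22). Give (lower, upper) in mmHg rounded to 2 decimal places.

Per-group SEs: s₁/√n₁ = 17/√22 = 3.6244, s₂/√n₂ = 10/√216 = 0.6804.
Unpooled SE of the difference: √(13.13627536 + 0.46294416) = 3.6877.
Margin of error = t* · SE = 2.819 × 3.6877 = 10.3956.
x̄₁ − x̄₂ = 111.9 − 129.5 = -17.6000.
CI: -17.6000 ± 10.3956 = (-28.00, -7.20).

(-28.00, -7.20)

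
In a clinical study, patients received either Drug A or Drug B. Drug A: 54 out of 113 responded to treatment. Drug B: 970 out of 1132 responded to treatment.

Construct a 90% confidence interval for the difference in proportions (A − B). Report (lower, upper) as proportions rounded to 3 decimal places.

(-0.458, -0.300)

Sample proportions: 54/113 = 0.4779, 970/1132 = 0.8569.
Each SE is √(p̂(1−p̂)/n): √(0.4779·0.5221/113) = 0.04699 and √(0.8569·0.1431/1132) = 0.01041.
SE(p̂₁ − p̂₂) = √(SE₁² + SE₂²) = √(0.0022080601 + 0.0001083681) = 0.04813, since the two samples are independent.
At 90% confidence z* = 1.645; margin = 1.645 × 0.04813 = 0.07917.
The difference is 0.4779 − 0.8569 = -0.3790, so the interval is -0.3790 ± 0.07917 = (-0.458, -0.300).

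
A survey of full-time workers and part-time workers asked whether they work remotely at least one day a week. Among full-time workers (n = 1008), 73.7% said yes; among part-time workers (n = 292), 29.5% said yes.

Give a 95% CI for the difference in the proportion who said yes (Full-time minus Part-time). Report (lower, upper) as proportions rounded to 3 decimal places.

SE₁ = √(p̂₁(1−p̂₁)/n₁) = √(0.7370·0.2630/1008) = 0.01387; SE₂ = √(0.2950·0.7050/292) = 0.02669.
Independent samples: SE of the difference = √(SE₁² + SE₂²) = √(0.0001923769 + 0.0007123561) = 0.03008.
z* for 95% confidence is 1.960, so the margin of error is 1.960 × 0.03008 = 0.05896.
Point estimate p̂₁ − p̂₂ = 0.7370 − 0.2950 = 0.4420.
0.4420 ± 0.05896 → (0.383, 0.501).

(0.383, 0.501)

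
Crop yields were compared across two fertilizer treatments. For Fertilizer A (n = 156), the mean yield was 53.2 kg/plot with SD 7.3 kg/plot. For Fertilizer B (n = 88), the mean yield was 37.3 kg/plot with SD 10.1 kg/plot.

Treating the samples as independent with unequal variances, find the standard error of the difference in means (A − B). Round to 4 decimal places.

1.2251

Per-group SEs: s₁/√n₁ = 7.3/√156 = 0.5845, s₂/√n₂ = 10.1/√88 = 1.0767.
Unpooled SE of the difference: √(0.34164025 + 1.15928289) = 1.2251.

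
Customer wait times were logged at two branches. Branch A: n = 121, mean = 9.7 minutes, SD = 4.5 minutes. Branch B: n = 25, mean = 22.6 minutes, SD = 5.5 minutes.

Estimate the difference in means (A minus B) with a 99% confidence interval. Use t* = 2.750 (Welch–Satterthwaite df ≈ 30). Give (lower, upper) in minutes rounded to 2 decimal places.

Standard errors of each mean: 4.5/√121 = 0.4091 and 5.5/√25 = 1.1000.
SE(x̄₁ − x̄₂) = √(0.4091² + 1.1000²) = 1.1736 for independent samples with unequal variances.
With t* = 2.750, the margin is 2.750 × 1.1736 = 3.2274.
x̄₁ − x̄₂ = 9.7 − 22.6 = -12.9000; the interval is -12.9000 ± 3.2274 = (-16.13, -9.67).

(-16.13, -9.67)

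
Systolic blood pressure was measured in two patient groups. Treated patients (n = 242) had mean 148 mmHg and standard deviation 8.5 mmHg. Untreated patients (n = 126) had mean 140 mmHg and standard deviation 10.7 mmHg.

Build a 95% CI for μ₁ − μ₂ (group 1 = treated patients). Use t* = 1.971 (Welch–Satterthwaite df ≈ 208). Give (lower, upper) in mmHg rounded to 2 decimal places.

(5.83, 10.17)

Per-group SEs: s₁/√n₁ = 8.5/√242 = 0.5464, s₂/√n₂ = 10.7/√126 = 0.9532.
Unpooled SE of the difference: √(0.29855296 + 0.90859024) = 1.0987.
Margin of error = t* · SE = 1.971 × 1.0987 = 2.1655.
x̄₁ − x̄₂ = 148 − 140 = 8.0000.
CI: 8.0000 ± 2.1655 = (5.83, 10.17).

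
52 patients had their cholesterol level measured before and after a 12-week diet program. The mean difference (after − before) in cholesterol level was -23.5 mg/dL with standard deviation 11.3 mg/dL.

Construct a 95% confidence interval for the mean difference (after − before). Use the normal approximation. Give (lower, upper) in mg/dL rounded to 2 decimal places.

(-26.57, -20.43)

Paired design: SE = s_d/√n = 11.3/√52 = 1.5670.
z* = 1.960; margin of error = 1.960 × 1.5670 = 3.0713.
-23.5 ± 3.0713 → (-26.57, -20.43).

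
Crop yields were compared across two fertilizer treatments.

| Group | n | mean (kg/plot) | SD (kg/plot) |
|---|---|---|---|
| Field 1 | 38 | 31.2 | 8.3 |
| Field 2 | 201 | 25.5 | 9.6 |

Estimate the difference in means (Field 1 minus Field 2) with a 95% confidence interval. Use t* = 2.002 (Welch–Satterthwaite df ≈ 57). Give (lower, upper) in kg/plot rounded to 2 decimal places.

SE₁ = s₁/√n₁ = 8.3/√38 = 1.3464; SE₂ = 9.6/√201 = 0.6771.
Independent samples, unequal variances: SE_diff = √(SE₁² + SE₂²) = √(1.81279296 + 0.45846441) = 1.5071.
t* = 2.002, so margin of error = 2.002 × 1.5071 = 3.0172.
Difference in means = 31.2 − 25.5 = 5.7000.
5.7000 ± 3.0172 → (2.68, 8.72).

(2.68, 8.72)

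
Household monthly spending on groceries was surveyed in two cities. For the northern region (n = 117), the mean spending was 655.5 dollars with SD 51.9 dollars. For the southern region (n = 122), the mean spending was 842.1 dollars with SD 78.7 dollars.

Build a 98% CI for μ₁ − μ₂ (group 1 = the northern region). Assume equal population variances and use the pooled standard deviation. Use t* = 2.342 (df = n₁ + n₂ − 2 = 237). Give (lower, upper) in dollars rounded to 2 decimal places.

Pooled variance s_p² = [116·51.9² + 121·78.7²] / (117+122−2) = 4480.5707, so s_p = 66.9371.
SE_diff = s_p·√(1/n₁ + 1/n₂) = 66.9371·√(1/117 + 1/122) = 8.6615.
t* = 2.342; margin = 2.342 × 8.6615 = 20.2852.
Difference = 655.5 − 842.1 = -186.6000.
-186.6000 ± 20.2852 → (-206.89, -166.31).

(-206.89, -166.31)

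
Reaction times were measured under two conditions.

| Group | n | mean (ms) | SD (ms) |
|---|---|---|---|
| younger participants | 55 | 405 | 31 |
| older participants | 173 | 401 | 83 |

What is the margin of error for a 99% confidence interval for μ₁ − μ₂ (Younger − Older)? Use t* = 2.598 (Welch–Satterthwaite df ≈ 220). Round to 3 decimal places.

Standard errors of each mean: 31/√55 = 4.1800 and 83/√173 = 6.3104.
SE(x̄₁ − x̄₂) = √(4.1800² + 6.3104²) = 7.5693 for independent samples with unequal variances.
With t* = 2.598, the margin is 2.598 × 7.5693 = 19.6650.

19.665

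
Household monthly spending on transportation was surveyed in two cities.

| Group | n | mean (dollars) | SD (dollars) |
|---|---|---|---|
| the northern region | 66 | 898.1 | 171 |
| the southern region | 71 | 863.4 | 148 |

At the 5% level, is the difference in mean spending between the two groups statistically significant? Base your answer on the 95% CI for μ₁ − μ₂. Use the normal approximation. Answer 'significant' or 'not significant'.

not significant

SE₁ = s₁/√n₁ = 171/√66 = 21.0486; SE₂ = 148/√71 = 17.5644.
Independent samples, unequal variances: SE_diff = √(SE₁² + SE₂²) = √(443.04356196 + 308.50814736) = 27.4144.
z* = 1.960, so margin of error = 1.960 × 27.4144 = 53.7322.
Difference in means = 898.1 − 863.4 = 34.7000.
34.7000 ± 53.7322 → (-19.0322, 88.4322).
The interval (-19.0322, 88.4322) contains 0, so the difference is not significant.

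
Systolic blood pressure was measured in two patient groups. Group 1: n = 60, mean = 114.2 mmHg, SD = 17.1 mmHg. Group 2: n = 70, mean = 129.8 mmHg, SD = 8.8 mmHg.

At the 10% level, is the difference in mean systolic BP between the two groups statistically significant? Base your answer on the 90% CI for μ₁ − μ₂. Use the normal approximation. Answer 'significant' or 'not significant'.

Standard errors of each mean: 17.1/√60 = 2.2076 and 8.8/√70 = 1.0518.
SE(x̄₁ − x̄₂) = √(2.2076² + 1.0518²) = 2.4454 for independent samples with unequal variances.
With z* = 1.645, the margin is 1.645 × 2.4454 = 4.0227.
x̄₁ − x̄₂ = 114.2 − 129.8 = -15.6000; the interval is -15.6000 ± 4.0227 = (-19.6227, -11.5773).
The interval (-19.6227, -11.5773) does not contain 0, so the difference is significant.

significant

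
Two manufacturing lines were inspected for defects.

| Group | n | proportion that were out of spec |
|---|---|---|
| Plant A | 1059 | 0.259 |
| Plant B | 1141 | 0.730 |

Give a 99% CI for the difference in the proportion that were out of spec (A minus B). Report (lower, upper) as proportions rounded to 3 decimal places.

SE₁ = √(p̂₁(1−p̂₁)/n₁) = √(0.2590·0.7410/1059) = 0.01346; SE₂ = √(0.7300·0.2700/1141) = 0.01314.
Independent samples: SE of the difference = √(SE₁² + SE₂²) = √(0.0001811716 + 0.0001726596) = 0.01881.
z* for 99% confidence is 2.576, so the margin of error is 2.576 × 0.01881 = 0.04845.
Point estimate p̂₁ − p̂₂ = 0.2590 − 0.7300 = -0.4710.
-0.4710 ± 0.04845 → (-0.519, -0.423).

(-0.519, -0.423)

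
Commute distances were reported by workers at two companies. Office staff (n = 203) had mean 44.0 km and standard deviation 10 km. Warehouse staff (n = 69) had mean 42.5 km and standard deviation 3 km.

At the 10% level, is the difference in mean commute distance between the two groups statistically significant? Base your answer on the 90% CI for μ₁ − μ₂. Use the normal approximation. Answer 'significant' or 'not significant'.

significant

Per-group SEs: s₁/√n₁ = 10/√203 = 0.7019, s₂/√n₂ = 3/√69 = 0.3612.
Unpooled SE of the difference: √(0.49266361 + 0.13046544) = 0.7894.
Margin of error = z* · SE = 1.645 × 0.7894 = 1.2986.
x̄₁ − x̄₂ = 44.0 − 42.5 = 1.5000.
CI: 1.5000 ± 1.2986 = (0.2014, 2.7986).
The interval (0.2014, 2.7986) does not contain 0, so the difference is significant.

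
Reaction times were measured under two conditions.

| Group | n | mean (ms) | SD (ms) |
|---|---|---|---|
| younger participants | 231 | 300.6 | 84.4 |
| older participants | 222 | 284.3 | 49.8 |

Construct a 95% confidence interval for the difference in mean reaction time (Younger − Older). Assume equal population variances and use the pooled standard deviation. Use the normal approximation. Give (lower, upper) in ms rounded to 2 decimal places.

(3.47, 29.13)

Pooled variance s_p² = [230·84.4² + 221·49.8²] / (231+222−2) = 4848.0302, so s_p = 69.6278.
SE_diff = s_p·√(1/n₁ + 1/n₂) = 69.6278·√(1/231 + 1/222) = 6.5441.
z* = 1.960; margin = 1.960 × 6.5441 = 12.8264.
Difference = 300.6 − 284.3 = 16.3000.
16.3000 ± 12.8264 → (3.47, 29.13).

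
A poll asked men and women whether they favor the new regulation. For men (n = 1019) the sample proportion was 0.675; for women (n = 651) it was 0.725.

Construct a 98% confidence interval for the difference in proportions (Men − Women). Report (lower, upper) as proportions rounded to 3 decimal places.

(-0.103, 0.003)

SE₁ = √(p̂₁(1−p̂₁)/n₁) = √(0.6750·0.3250/1019) = 0.01467; SE₂ = √(0.7250·0.2750/651) = 0.01750.
Independent samples: SE of the difference = √(SE₁² + SE₂²) = √(0.0002152089 + 0.00030625) = 0.02284.
z* for 98% confidence is 2.326, so the margin of error is 2.326 × 0.02284 = 0.05313.
Point estimate p̂₁ − p̂₂ = 0.6750 − 0.7250 = -0.0500.
-0.0500 ± 0.05313 → (-0.103, 0.003).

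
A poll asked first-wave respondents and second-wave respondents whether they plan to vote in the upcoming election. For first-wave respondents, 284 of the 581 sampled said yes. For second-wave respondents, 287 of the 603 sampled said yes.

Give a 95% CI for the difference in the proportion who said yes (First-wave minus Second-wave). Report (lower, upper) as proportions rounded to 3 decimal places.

(-0.044, 0.070)

p̂₁ = 284/581 = 0.4888 and p̂₂ = 287/603 = 0.4760.
SE₁ = √(p̂₁(1−p̂₁)/n₁) = √(0.4888·0.5112/581) = 0.02074; SE₂ = √(0.4760·0.5240/603) = 0.02034.
Independent samples: SE of the difference = √(SE₁² + SE₂²) = √(0.0004301476 + 0.0004137156) = 0.02905.
z* for 95% confidence is 1.960, so the margin of error is 1.960 × 0.02905 = 0.05694.
Point estimate p̂₁ − p̂₂ = 0.4888 − 0.4760 = 0.0128.
0.0128 ± 0.05694 → (-0.044, 0.070).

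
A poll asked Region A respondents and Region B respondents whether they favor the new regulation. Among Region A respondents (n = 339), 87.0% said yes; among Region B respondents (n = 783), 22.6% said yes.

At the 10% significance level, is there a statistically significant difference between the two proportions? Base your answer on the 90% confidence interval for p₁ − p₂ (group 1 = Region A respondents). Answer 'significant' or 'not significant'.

The two standard errors are √(0.8700×0.1300/339) = 0.01827 and √(0.2260×0.7740/783) = 0.01495.
Because the samples are independent, SE_diff = √(0.01827² + 0.01495²) = 0.02361.
Using z* = 1.645 for 90%, ME = 1.645 × 0.02361 = 0.03884.
p̂₁ − p̂₂ = 0.6440; interval 0.6440 ± 0.03884 gives (0.60516, 0.68284).
The interval (0.60516, 0.68284) does not contain 0, so the difference is significant.

significant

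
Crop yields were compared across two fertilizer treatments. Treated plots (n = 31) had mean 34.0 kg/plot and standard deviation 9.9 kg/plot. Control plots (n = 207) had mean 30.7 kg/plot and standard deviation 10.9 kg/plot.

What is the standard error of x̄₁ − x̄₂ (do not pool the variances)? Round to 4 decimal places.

SE₁ = s₁/√n₁ = 9.9/√31 = 1.7781; SE₂ = 10.9/√207 = 0.7576.
Independent samples, unequal variances: SE_diff = √(SE₁² + SE₂²) = √(3.16163961 + 0.57395776) = 1.9328.

1.9328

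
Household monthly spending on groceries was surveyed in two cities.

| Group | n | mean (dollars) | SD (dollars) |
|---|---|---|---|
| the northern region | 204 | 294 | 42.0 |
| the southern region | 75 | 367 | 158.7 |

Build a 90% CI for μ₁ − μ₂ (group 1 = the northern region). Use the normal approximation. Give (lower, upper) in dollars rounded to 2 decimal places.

SE₁ = s₁/√n₁ = 42.0/√204 = 2.9406; SE₂ = 158.7/√75 = 18.3251.
Independent samples, unequal variances: SE_diff = √(SE₁² + SE₂²) = √(8.64712836 + 335.80929001) = 18.5595.
z* = 1.645, so margin of error = 1.645 × 18.5595 = 30.5304.
Difference in means = 294 − 367 = -73.0000.
-73.0000 ± 30.5304 → (-103.53, -42.47).

(-103.53, -42.47)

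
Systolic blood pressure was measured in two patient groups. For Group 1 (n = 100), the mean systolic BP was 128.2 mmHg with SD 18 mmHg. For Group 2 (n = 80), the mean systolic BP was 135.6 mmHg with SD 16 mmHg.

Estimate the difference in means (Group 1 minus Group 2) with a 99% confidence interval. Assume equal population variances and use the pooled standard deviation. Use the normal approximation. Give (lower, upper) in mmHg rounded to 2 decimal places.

(-14.02, -0.78)

Pooled variance s_p² = [99·18² + 79·16²] / (100+80−2) = 293.8202, so s_p = 17.1412.
SE_diff = s_p·√(1/n₁ + 1/n₂) = 17.1412·√(1/100 + 1/80) = 2.5712.
z* = 2.576; margin = 2.576 × 2.5712 = 6.6234.
Difference = 128.2 − 135.6 = -7.4000.
-7.4000 ± 6.6234 → (-14.02, -0.78).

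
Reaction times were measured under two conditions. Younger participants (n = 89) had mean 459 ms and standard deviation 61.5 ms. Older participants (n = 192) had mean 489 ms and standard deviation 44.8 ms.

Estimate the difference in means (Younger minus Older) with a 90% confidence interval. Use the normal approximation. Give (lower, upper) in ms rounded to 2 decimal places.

Per-group SEs: s₁/√n₁ = 61.5/√89 = 6.5190, s₂/√n₂ = 44.8/√192 = 3.2332.
Unpooled SE of the difference: √(42.497361 + 10.45358224) = 7.2767.
Margin of error = z* · SE = 1.645 × 7.2767 = 11.9702.
x̄₁ − x̄₂ = 459 − 489 = -30.0000.
CI: -30.0000 ± 11.9702 = (-41.97, -18.03).

(-41.97, -18.03)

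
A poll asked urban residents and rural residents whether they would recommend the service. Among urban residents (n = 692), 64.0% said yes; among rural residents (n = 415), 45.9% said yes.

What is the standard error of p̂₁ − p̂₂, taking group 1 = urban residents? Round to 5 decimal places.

SE₁ = √(p̂₁(1−p̂₁)/n₁) = √(0.6400·0.3600/692) = 0.01825; SE₂ = √(0.4590·0.5410/415) = 0.02446.
Independent samples: SE of the difference = √(SE₁² + SE₂²) = √(0.0003330625 + 0.0005982916) = 0.03052.

0.03052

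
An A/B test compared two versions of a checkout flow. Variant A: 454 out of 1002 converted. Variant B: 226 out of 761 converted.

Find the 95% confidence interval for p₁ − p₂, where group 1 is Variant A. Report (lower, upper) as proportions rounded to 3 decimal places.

Sample proportions: 454/1002 = 0.4531, 226/761 = 0.2970.
Each SE is √(p̂(1−p̂)/n): √(0.4531·0.5469/1002) = 0.01573 and √(0.2970·0.7030/761) = 0.01656.
SE(p̂₁ − p̂₂) = √(SE₁² + SE₂²) = √(0.0002474329 + 0.0002742336) = 0.02284, since the two samples are independent.
At 95% confidence z* = 1.960; margin = 1.960 × 0.02284 = 0.04477.
The difference is 0.4531 − 0.2970 = 0.1561, so the interval is 0.1561 ± 0.04477 = (0.111, 0.201).

(0.111, 0.201)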